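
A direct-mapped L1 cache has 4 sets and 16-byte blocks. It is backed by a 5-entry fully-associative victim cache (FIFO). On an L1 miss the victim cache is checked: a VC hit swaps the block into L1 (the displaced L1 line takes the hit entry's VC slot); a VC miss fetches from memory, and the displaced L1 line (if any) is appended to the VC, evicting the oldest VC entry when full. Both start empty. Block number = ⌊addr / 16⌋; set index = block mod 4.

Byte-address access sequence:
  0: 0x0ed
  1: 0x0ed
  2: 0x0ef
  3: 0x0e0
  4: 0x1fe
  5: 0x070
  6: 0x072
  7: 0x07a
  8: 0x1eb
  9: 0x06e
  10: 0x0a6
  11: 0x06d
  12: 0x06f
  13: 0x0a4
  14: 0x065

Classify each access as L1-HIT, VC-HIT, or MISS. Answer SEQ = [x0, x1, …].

SEQ = [MISS, L1-HIT, L1-HIT, L1-HIT, MISS, MISS, L1-HIT, L1-HIT, MISS, MISS, MISS, VC-HIT, L1-HIT, VC-HIT, VC-HIT]

  [0] addr=0xed blk=14 s=2: MISS | VC []
  [1] addr=0xed blk=14 s=2: L1-HIT | VC []
  [2] addr=0xef blk=14 s=2: L1-HIT | VC []
  [3] addr=0xe0 blk=14 s=2: L1-HIT | VC []
  [4] addr=0x1fe blk=31 s=3: MISS | VC []
  [5] addr=0x70 blk=7 s=3: MISS | VC [31]
  [6] addr=0x72 blk=7 s=3: L1-HIT | VC [31]
  [7] addr=0x7a blk=7 s=3: L1-HIT | VC [31]
  [8] addr=0x1eb blk=30 s=2: MISS | VC [31, 14]
  [9] addr=0x6e blk=6 s=2: MISS | VC [31, 14, 30]
  [10] addr=0xa6 blk=10 s=2: MISS | VC [31, 14, 30, 6]
  [11] addr=0x6d blk=6 s=2: VC-HIT | VC [31, 14, 30, 10]
  [12] addr=0x6f blk=6 s=2: L1-HIT | VC [31, 14, 30, 10]
  [13] addr=0xa4 blk=10 s=2: VC-HIT | VC [31, 14, 30, 6]
  [14] addr=0x65 blk=6 s=2: VC-HIT | VC [31, 14, 30, 10]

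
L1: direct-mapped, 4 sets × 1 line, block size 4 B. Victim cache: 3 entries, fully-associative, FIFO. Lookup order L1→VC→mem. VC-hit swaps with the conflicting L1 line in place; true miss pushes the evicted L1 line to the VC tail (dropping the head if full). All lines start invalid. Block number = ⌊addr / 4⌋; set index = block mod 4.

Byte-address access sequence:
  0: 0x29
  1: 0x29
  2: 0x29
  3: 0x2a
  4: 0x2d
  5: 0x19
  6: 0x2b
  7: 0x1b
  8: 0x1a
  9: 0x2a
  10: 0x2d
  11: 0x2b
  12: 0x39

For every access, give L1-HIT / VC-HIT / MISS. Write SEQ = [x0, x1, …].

  [0] addr=0x29 blk=10 s=2: MISS | VC []
  [1] addr=0x29 blk=10 s=2: L1-HIT | VC []
  [2] addr=0x29 blk=10 s=2: L1-HIT | VC []
  [3] addr=0x2a blk=10 s=2: L1-HIT | VC []
  [4] addr=0x2d blk=11 s=3: MISS | VC []
  [5] addr=0x19 blk=6 s=2: MISS | VC [10]
  [6] addr=0x2b blk=10 s=2: VC-HIT | VC [6]
  [7] addr=0x1b blk=6 s=2: VC-HIT | VC [10]
  [8] addr=0x1a blk=6 s=2: L1-HIT | VC [10]
  [9] addr=0x2a blk=10 s=2: VC-HIT | VC [6]
  [10] addr=0x2d blk=11 s=3: L1-HIT | VC [6]
  [11] addr=0x2b blk=10 s=2: L1-HIT | VC [6]
  [12] addr=0x39 blk=14 s=2: MISS | VC [6, 10]

SEQ = [MISS, L1-HIT, L1-HIT, L1-HIT, MISS, MISS, VC-HIT, VC-HIT, L1-HIT, VC-HIT, L1-HIT, L1-HIT, MISS]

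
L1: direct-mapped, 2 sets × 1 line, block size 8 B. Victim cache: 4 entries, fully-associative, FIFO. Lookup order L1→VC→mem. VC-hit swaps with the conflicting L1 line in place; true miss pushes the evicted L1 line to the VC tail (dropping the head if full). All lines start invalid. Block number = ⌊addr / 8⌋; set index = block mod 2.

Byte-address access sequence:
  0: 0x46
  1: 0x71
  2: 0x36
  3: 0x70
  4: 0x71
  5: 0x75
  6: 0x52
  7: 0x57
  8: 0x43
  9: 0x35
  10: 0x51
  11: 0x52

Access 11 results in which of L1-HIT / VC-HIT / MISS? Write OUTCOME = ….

OUTCOME = L1-HIT

#0 0x46→b8/s0 MISS; vc=[]
#1 0x71→b14/s0 MISS; vc=[8]
#2 0x36→b6/s0 MISS; vc=[8,14]
#3 0x70→b14/s0 VC-HIT; vc=[8,6]
#4 0x71→b14/s0 L1-HIT; vc=[8,6]
#5 0x75→b14/s0 L1-HIT; vc=[8,6]
#6 0x52→b10/s0 MISS; vc=[8,6,14]
#7 0x57→b10/s0 L1-HIT; vc=[8,6,14]
#8 0x43→b8/s0 VC-HIT; vc=[10,6,14]
#9 0x35→b6/s0 VC-HIT; vc=[10,8,14]
#10 0x51→b10/s0 VC-HIT; vc=[6,8,14]
#11 0x52→b10/s0 L1-HIT; vc=[6,8,14]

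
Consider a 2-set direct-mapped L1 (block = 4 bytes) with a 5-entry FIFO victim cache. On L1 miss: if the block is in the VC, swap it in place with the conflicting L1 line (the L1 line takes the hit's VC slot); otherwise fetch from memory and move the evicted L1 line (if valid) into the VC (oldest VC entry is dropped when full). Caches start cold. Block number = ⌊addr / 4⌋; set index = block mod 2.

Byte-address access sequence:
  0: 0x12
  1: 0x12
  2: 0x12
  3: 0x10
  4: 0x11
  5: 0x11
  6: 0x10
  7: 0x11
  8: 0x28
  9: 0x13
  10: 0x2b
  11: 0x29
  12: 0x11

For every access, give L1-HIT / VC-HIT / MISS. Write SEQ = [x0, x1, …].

0: 0x12 (blk 4, set 0) → MISS  vc=[]
1: 0x12 (blk 4, set 0) → L1-HIT  vc=[]
2: 0x12 (blk 4, set 0) → L1-HIT  vc=[]
3: 0x10 (blk 4, set 0) → L1-HIT  vc=[]
4: 0x11 (blk 4, set 0) → L1-HIT  vc=[]
5: 0x11 (blk 4, set 0) → L1-HIT  vc=[]
6: 0x10 (blk 4, set 0) → L1-HIT  vc=[]
7: 0x11 (blk 4, set 0) → L1-HIT  vc=[]
8: 0x28 (blk 10, set 0) → MISS  vc=[4]
9: 0x13 (blk 4, set 0) → VC-HIT  vc=[10]
10: 0x2b (blk 10, set 0) → VC-HIT  vc=[4]
11: 0x29 (blk 10, set 0) → L1-HIT  vc=[4]
12: 0x11 (blk 4, set 0) → VC-HIT  vc=[10]

SEQ = [MISS, L1-HIT, L1-HIT, L1-HIT, L1-HIT, L1-HIT, L1-HIT, L1-HIT, MISS, VC-HIT, VC-HIT, L1-HIT, VC-HIT]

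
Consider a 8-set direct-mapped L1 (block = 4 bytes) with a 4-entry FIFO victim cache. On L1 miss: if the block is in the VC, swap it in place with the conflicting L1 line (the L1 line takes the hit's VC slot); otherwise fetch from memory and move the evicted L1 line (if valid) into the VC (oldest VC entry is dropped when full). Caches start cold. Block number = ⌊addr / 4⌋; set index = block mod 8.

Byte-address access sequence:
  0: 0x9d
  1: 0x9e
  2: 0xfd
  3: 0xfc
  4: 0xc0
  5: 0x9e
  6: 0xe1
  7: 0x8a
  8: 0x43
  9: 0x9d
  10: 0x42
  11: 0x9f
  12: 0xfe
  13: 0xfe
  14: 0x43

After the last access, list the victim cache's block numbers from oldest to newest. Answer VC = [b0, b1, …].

VC = [39, 48, 56]

  [0] addr=0x9d blk=39 s=7: MISS | VC []
  [1] addr=0x9e blk=39 s=7: L1-HIT | VC []
  [2] addr=0xfd blk=63 s=7: MISS | VC [39]
  [3] addr=0xfc blk=63 s=7: L1-HIT | VC [39]
  [4] addr=0xc0 blk=48 s=0: MISS | VC [39]
  [5] addr=0x9e blk=39 s=7: VC-HIT | VC [63]
  [6] addr=0xe1 blk=56 s=0: MISS | VC [63, 48]
  [7] addr=0x8a blk=34 s=2: MISS | VC [63, 48]
  [8] addr=0x43 blk=16 s=0: MISS | VC [63, 48, 56]
  [9] addr=0x9d blk=39 s=7: L1-HIT | VC [63, 48, 56]
  [10] addr=0x42 blk=16 s=0: L1-HIT | VC [63, 48, 56]
  [11] addr=0x9f blk=39 s=7: L1-HIT | VC [63, 48, 56]
  [12] addr=0xfe blk=63 s=7: VC-HIT | VC [39, 48, 56]
  [13] addr=0xfe blk=63 s=7: L1-HIT | VC [39, 48, 56]
  [14] addr=0x43 blk=16 s=0: L1-HIT | VC [39, 48, 56]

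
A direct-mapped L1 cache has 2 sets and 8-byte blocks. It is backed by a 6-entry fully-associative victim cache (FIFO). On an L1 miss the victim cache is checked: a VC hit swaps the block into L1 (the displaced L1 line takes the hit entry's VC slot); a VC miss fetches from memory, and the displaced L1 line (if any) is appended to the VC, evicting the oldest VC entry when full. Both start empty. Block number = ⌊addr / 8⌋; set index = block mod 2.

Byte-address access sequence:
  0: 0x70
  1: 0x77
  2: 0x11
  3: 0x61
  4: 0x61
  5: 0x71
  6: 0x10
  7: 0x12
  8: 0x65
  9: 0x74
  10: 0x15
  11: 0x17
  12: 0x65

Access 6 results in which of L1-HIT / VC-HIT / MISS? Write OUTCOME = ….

#0 0x70→b14/s0 MISS; vc=[]
#1 0x77→b14/s0 L1-HIT; vc=[]
#2 0x11→b2/s0 MISS; vc=[14]
#3 0x61→b12/s0 MISS; vc=[14,2]
#4 0x61→b12/s0 L1-HIT; vc=[14,2]
#5 0x71→b14/s0 VC-HIT; vc=[12,2]
#6 0x10→b2/s0 VC-HIT; vc=[12,14]
#7 0x12→b2/s0 L1-HIT; vc=[12,14]
#8 0x65→b12/s0 VC-HIT; vc=[2,14]
#9 0x74→b14/s0 VC-HIT; vc=[2,12]
#10 0x15→b2/s0 VC-HIT; vc=[14,12]
#11 0x17→b2/s0 L1-HIT; vc=[14,12]
#12 0x65→b12/s0 VC-HIT; vc=[14,2]

OUTCOME = VC-HIT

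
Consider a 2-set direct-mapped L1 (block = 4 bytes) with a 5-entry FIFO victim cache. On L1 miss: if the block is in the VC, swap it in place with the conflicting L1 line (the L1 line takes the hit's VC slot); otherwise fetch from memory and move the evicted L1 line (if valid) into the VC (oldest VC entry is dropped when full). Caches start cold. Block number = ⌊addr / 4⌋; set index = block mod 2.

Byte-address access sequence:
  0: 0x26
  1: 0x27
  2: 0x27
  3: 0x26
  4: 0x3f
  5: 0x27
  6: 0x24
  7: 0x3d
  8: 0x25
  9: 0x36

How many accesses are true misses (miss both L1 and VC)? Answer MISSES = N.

0: 0x26 (blk 9, set 1) → MISS  vc=[]
1: 0x27 (blk 9, set 1) → L1-HIT  vc=[]
2: 0x27 (blk 9, set 1) → L1-HIT  vc=[]
3: 0x26 (blk 9, set 1) → L1-HIT  vc=[]
4: 0x3f (blk 15, set 1) → MISS  vc=[9]
5: 0x27 (blk 9, set 1) → VC-HIT  vc=[15]
6: 0x24 (blk 9, set 1) → L1-HIT  vc=[15]
7: 0x3d (blk 15, set 1) → VC-HIT  vc=[9]
8: 0x25 (blk 9, set 1) → VC-HIT  vc=[15]
9: 0x36 (blk 13, set 1) → MISS  vc=[15, 9]

MISSES = 3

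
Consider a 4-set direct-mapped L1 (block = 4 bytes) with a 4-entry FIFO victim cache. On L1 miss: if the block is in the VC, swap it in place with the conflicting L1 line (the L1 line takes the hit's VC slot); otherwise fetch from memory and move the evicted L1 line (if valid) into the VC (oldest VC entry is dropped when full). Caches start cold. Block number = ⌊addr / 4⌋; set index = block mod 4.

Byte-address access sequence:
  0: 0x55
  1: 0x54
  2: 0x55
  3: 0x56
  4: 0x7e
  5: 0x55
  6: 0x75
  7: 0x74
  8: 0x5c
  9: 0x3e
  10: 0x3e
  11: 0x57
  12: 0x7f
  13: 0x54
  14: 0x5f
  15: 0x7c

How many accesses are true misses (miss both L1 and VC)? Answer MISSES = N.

MISSES = 5

  [0] addr=0x55 blk=21 s=1: MISS | VC []
  [1] addr=0x54 blk=21 s=1: L1-HIT | VC []
  [2] addr=0x55 blk=21 s=1: L1-HIT | VC []
  [3] addr=0x56 blk=21 s=1: L1-HIT | VC []
  [4] addr=0x7e blk=31 s=3: MISS | VC []
  [5] addr=0x55 blk=21 s=1: L1-HIT | VC []
  [6] addr=0x75 blk=29 s=1: MISS | VC [21]
  [7] addr=0x74 blk=29 s=1: L1-HIT | VC [21]
  [8] addr=0x5c blk=23 s=3: MISS | VC [21, 31]
  [9] addr=0x3e blk=15 s=3: MISS | VC [21, 31, 23]
  [10] addr=0x3e blk=15 s=3: L1-HIT | VC [21, 31, 23]
  [11] addr=0x57 blk=21 s=1: VC-HIT | VC [29, 31, 23]
  [12] addr=0x7f blk=31 s=3: VC-HIT | VC [29, 15, 23]
  [13] addr=0x54 blk=21 s=1: L1-HIT | VC [29, 15, 23]
  [14] addr=0x5f blk=23 s=3: VC-HIT | VC [29, 15, 31]
  [15] addr=0x7c blk=31 s=3: VC-HIT | VC [29, 15, 23]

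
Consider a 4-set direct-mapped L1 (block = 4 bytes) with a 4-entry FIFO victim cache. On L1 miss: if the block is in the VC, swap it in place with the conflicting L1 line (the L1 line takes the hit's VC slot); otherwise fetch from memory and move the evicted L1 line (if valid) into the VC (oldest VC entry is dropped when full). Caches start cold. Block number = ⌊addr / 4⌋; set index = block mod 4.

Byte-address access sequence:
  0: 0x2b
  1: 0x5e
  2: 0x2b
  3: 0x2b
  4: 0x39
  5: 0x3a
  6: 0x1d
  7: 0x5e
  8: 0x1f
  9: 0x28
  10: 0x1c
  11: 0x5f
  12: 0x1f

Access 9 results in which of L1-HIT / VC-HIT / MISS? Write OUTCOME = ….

0: 0x2b (blk 10, set 2) → MISS  vc=[]
1: 0x5e (blk 23, set 3) → MISS  vc=[]
2: 0x2b (blk 10, set 2) → L1-HIT  vc=[]
3: 0x2b (blk 10, set 2) → L1-HIT  vc=[]
4: 0x39 (blk 14, set 2) → MISS  vc=[10]
5: 0x3a (blk 14, set 2) → L1-HIT  vc=[10]
6: 0x1d (blk 7, set 3) → MISS  vc=[10, 23]
7: 0x5e (blk 23, set 3) → VC-HIT  vc=[10, 7]
8: 0x1f (blk 7, set 3) → VC-HIT  vc=[10, 23]
9: 0x28 (blk 10, set 2) → VC-HIT  vc=[14, 23]
10: 0x1c (blk 7, set 3) → L1-HIT  vc=[14, 23]
11: 0x5f (blk 23, set 3) → VC-HIT  vc=[14, 7]
12: 0x1f (blk 7, set 3) → VC-HIT  vc=[14, 23]

OUTCOME = VC-HIT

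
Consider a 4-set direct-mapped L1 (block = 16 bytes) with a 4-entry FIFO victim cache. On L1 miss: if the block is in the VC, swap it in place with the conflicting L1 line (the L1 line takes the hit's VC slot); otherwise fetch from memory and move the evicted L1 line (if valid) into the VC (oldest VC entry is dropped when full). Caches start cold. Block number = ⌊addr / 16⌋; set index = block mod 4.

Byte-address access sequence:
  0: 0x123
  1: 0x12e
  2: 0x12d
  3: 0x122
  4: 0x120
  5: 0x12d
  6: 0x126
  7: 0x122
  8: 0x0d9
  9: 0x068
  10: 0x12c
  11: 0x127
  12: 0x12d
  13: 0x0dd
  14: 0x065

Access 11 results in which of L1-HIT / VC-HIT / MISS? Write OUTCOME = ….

OUTCOME = L1-HIT

  [0] addr=0x123 blk=18 s=2: MISS | VC []
  [1] addr=0x12e blk=18 s=2: L1-HIT | VC []
  [2] addr=0x12d blk=18 s=2: L1-HIT | VC []
  [3] addr=0x122 blk=18 s=2: L1-HIT | VC []
  [4] addr=0x120 blk=18 s=2: L1-HIT | VC []
  [5] addr=0x12d blk=18 s=2: L1-HIT | VC []
  [6] addr=0x126 blk=18 s=2: L1-HIT | VC []
  [7] addr=0x122 blk=18 s=2: L1-HIT | VC []
  [8] addr=0xd9 blk=13 s=1: MISS | VC []
  [9] addr=0x68 blk=6 s=2: MISS | VC [18]
  [10] addr=0x12c blk=18 s=2: VC-HIT | VC [6]
  [11] addr=0x127 blk=18 s=2: L1-HIT | VC [6]
  [12] addr=0x12d blk=18 s=2: L1-HIT | VC [6]
  [13] addr=0xdd blk=13 s=1: L1-HIT | VC [6]
  [14] addr=0x65 blk=6 s=2: VC-HIT | VC [18]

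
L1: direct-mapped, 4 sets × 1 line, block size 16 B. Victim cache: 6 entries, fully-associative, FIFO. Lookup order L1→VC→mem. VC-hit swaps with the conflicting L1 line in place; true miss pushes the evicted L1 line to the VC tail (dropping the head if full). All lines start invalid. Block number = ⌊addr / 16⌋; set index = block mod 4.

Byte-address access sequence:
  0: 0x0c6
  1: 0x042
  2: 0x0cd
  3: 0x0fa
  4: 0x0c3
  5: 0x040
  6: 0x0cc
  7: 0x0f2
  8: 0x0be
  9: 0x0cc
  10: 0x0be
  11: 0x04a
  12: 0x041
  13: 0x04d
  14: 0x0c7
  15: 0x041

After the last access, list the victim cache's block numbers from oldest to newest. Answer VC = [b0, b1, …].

0: 0xc6 (blk 12, set 0) → MISS  vc=[]
1: 0x42 (blk 4, set 0) → MISS  vc=[12]
2: 0xcd (blk 12, set 0) → VC-HIT  vc=[4]
3: 0xfa (blk 15, set 3) → MISS  vc=[4]
4: 0xc3 (blk 12, set 0) → L1-HIT  vc=[4]
5: 0x40 (blk 4, set 0) → VC-HIT  vc=[12]
6: 0xcc (blk 12, set 0) → VC-HIT  vc=[4]
7: 0xf2 (blk 15, set 3) → L1-HIT  vc=[4]
8: 0xbe (blk 11, set 3) → MISS  vc=[4, 15]
9: 0xcc (blk 12, set 0) → L1-HIT  vc=[4, 15]
10: 0xbe (blk 11, set 3) → L1-HIT  vc=[4, 15]
11: 0x4a (blk 4, set 0) → VC-HIT  vc=[12, 15]
12: 0x41 (blk 4, set 0) → L1-HIT  vc=[12, 15]
13: 0x4d (blk 4, set 0) → L1-HIT  vc=[12, 15]
14: 0xc7 (blk 12, set 0) → VC-HIT  vc=[4, 15]
15: 0x41 (blk 4, set 0) → VC-HIT  vc=[12, 15]

VC = [12, 15]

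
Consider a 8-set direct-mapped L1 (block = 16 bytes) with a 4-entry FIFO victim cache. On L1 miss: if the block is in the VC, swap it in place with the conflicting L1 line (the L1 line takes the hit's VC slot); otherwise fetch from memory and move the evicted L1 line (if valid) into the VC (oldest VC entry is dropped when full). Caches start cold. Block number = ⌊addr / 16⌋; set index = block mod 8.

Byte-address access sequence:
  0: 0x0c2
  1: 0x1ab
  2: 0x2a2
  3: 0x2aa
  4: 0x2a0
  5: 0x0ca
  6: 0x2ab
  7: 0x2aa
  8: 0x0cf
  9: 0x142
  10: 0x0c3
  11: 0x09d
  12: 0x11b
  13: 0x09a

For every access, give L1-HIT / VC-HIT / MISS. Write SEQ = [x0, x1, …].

SEQ = [MISS, MISS, MISS, L1-HIT, L1-HIT, L1-HIT, L1-HIT, L1-HIT, L1-HIT, MISS, VC-HIT, MISS, MISS, VC-HIT]

#0 0xc2→b12/s4 MISS; vc=[]
#1 0x1ab→b26/s2 MISS; vc=[]
#2 0x2a2→b42/s2 MISS; vc=[26]
#3 0x2aa→b42/s2 L1-HIT; vc=[26]
#4 0x2a0→b42/s2 L1-HIT; vc=[26]
#5 0xca→b12/s4 L1-HIT; vc=[26]
#6 0x2ab→b42/s2 L1-HIT; vc=[26]
#7 0x2aa→b42/s2 L1-HIT; vc=[26]
#8 0xcf→b12/s4 L1-HIT; vc=[26]
#9 0x142→b20/s4 MISS; vc=[26,12]
#10 0xc3→b12/s4 VC-HIT; vc=[26,20]
#11 0x9d→b9/s1 MISS; vc=[26,20]
#12 0x11b→b17/s1 MISS; vc=[26,20,9]
#13 0x9a→b9/s1 VC-HIT; vc=[26,20,17]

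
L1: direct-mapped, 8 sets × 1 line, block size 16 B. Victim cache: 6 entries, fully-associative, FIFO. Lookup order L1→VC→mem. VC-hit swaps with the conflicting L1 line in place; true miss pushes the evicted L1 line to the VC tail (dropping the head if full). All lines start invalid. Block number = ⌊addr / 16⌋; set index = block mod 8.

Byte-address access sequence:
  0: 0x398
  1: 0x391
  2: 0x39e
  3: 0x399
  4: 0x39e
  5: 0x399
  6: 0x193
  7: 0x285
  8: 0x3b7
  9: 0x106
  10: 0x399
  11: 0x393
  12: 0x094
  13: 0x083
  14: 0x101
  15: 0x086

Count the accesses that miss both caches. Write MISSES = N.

MISSES = 7

0: 0x398 (blk 57, set 1) → MISS  vc=[]
1: 0x391 (blk 57, set 1) → L1-HIT  vc=[]
2: 0x39e (blk 57, set 1) → L1-HIT  vc=[]
3: 0x399 (blk 57, set 1) → L1-HIT  vc=[]
4: 0x39e (blk 57, set 1) → L1-HIT  vc=[]
5: 0x399 (blk 57, set 1) → L1-HIT  vc=[]
6: 0x193 (blk 25, set 1) → MISS  vc=[57]
7: 0x285 (blk 40, set 0) → MISS  vc=[57]
8: 0x3b7 (blk 59, set 3) → MISS  vc=[57]
9: 0x106 (blk 16, set 0) → MISS  vc=[57, 40]
10: 0x399 (blk 57, set 1) → VC-HIT  vc=[25, 40]
11: 0x393 (blk 57, set 1) → L1-HIT  vc=[25, 40]
12: 0x94 (blk 9, set 1) → MISS  vc=[25, 40, 57]
13: 0x83 (blk 8, set 0) → MISS  vc=[25, 40, 57, 16]
14: 0x101 (blk 16, set 0) → VC-HIT  vc=[25, 40, 57, 8]
15: 0x86 (blk 8, set 0) → VC-HIT  vc=[25, 40, 57, 16]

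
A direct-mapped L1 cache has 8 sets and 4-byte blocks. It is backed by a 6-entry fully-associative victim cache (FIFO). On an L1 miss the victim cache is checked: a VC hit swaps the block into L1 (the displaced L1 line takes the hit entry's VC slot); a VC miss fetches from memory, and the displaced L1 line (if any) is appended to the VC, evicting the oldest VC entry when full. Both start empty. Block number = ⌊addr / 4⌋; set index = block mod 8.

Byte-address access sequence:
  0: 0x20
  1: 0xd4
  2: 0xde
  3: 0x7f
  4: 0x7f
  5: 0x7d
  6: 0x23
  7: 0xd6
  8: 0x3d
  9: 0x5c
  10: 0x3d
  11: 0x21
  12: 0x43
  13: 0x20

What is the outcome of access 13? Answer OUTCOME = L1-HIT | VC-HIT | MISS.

OUTCOME = VC-HIT

#0 0x20→b8/s0 MISS; vc=[]
#1 0xd4→b53/s5 MISS; vc=[]
#2 0xde→b55/s7 MISS; vc=[]
#3 0x7f→b31/s7 MISS; vc=[55]
#4 0x7f→b31/s7 L1-HIT; vc=[55]
#5 0x7d→b31/s7 L1-HIT; vc=[55]
#6 0x23→b8/s0 L1-HIT; vc=[55]
#7 0xd6→b53/s5 L1-HIT; vc=[55]
#8 0x3d→b15/s7 MISS; vc=[55,31]
#9 0x5c→b23/s7 MISS; vc=[55,31,15]
#10 0x3d→b15/s7 VC-HIT; vc=[55,31,23]
#11 0x21→b8/s0 L1-HIT; vc=[55,31,23]
#12 0x43→b16/s0 MISS; vc=[55,31,23,8]
#13 0x20→b8/s0 VC-HIT; vc=[55,31,23,16]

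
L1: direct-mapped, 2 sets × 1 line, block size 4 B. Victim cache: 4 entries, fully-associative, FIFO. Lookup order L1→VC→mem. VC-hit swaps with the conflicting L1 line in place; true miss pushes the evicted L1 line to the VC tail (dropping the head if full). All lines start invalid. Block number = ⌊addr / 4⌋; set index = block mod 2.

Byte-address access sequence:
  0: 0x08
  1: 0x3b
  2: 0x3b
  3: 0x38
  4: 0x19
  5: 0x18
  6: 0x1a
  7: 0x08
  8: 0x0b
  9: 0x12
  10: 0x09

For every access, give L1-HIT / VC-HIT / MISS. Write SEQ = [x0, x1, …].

#0 0x8→b2/s0 MISS; vc=[]
#1 0x3b→b14/s0 MISS; vc=[2]
#2 0x3b→b14/s0 L1-HIT; vc=[2]
#3 0x38→b14/s0 L1-HIT; vc=[2]
#4 0x19→b6/s0 MISS; vc=[2,14]
#5 0x18→b6/s0 L1-HIT; vc=[2,14]
#6 0x1a→b6/s0 L1-HIT; vc=[2,14]
#7 0x8→b2/s0 VC-HIT; vc=[6,14]
#8 0xb→b2/s0 L1-HIT; vc=[6,14]
#9 0x12→b4/s0 MISS; vc=[6,14,2]
#10 0x9→b2/s0 VC-HIT; vc=[6,14,4]

SEQ = [MISS, MISS, L1-HIT, L1-HIT, MISS, L1-HIT, L1-HIT, VC-HIT, L1-HIT, MISS, VC-HIT]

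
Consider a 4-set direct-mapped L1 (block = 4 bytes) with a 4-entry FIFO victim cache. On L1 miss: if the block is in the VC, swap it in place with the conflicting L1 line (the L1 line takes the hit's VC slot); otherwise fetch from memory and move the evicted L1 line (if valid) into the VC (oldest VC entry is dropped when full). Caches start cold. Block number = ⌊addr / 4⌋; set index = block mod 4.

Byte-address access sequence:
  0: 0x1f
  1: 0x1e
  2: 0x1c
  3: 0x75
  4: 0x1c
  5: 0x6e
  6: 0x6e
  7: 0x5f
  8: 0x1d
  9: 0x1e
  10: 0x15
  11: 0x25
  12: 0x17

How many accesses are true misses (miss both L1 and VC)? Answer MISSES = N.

MISSES = 6

0: 0x1f (blk 7, set 3) → MISS  vc=[]
1: 0x1e (blk 7, set 3) → L1-HIT  vc=[]
2: 0x1c (blk 7, set 3) → L1-HIT  vc=[]
3: 0x75 (blk 29, set 1) → MISS  vc=[]
4: 0x1c (blk 7, set 3) → L1-HIT  vc=[]
5: 0x6e (blk 27, set 3) → MISS  vc=[7]
6: 0x6e (blk 27, set 3) → L1-HIT  vc=[7]
7: 0x5f (blk 23, set 3) → MISS  vc=[7, 27]
8: 0x1d (blk 7, set 3) → VC-HIT  vc=[23, 27]
9: 0x1e (blk 7, set 3) → L1-HIT  vc=[23, 27]
10: 0x15 (blk 5, set 1) → MISS  vc=[23, 27, 29]
11: 0x25 (blk 9, set 1) → MISS  vc=[23, 27, 29, 5]
12: 0x17 (blk 5, set 1) → VC-HIT  vc=[23, 27, 29, 9]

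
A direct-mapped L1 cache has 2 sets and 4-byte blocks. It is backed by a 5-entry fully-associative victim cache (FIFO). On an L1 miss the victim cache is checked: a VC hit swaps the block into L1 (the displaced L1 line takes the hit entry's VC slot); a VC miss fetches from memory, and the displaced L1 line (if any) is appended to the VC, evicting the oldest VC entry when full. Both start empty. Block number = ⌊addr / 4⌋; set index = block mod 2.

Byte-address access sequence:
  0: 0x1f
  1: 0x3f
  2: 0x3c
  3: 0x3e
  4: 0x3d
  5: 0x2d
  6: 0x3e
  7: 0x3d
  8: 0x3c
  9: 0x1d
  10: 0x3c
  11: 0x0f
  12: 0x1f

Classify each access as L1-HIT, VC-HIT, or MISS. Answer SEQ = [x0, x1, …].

SEQ = [MISS, MISS, L1-HIT, L1-HIT, L1-HIT, MISS, VC-HIT, L1-HIT, L1-HIT, VC-HIT, VC-HIT, MISS, VC-HIT]

  [0] addr=0x1f blk=7 s=1: MISS | VC []
  [1] addr=0x3f blk=15 s=1: MISS | VC [7]
  [2] addr=0x3c blk=15 s=1: L1-HIT | VC [7]
  [3] addr=0x3e blk=15 s=1: L1-HIT | VC [7]
  [4] addr=0x3d blk=15 s=1: L1-HIT | VC [7]
  [5] addr=0x2d blk=11 s=1: MISS | VC [7, 15]
  [6] addr=0x3e blk=15 s=1: VC-HIT | VC [7, 11]
  [7] addr=0x3d blk=15 s=1: L1-HIT | VC [7, 11]
  [8] addr=0x3c blk=15 s=1: L1-HIT | VC [7, 11]
  [9] addr=0x1d blk=7 s=1: VC-HIT | VC [15, 11]
  [10] addr=0x3c blk=15 s=1: VC-HIT | VC [7, 11]
  [11] addr=0xf blk=3 s=1: MISS | VC [7, 11, 15]
  [12] addr=0x1f blk=7 s=1: VC-HIT | VC [3, 11, 15]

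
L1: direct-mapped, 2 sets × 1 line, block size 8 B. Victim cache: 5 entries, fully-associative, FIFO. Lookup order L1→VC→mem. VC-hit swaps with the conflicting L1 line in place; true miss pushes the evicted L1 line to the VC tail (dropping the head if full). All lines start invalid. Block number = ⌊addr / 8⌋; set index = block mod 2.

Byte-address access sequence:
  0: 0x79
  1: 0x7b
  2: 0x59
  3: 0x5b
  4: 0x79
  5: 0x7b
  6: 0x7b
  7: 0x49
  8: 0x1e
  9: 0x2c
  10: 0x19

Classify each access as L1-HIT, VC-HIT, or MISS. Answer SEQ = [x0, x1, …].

SEQ = [MISS, L1-HIT, MISS, L1-HIT, VC-HIT, L1-HIT, L1-HIT, MISS, MISS, MISS, VC-HIT]

#0 0x79→b15/s1 MISS; vc=[]
#1 0x7b→b15/s1 L1-HIT; vc=[]
#2 0x59→b11/s1 MISS; vc=[15]
#3 0x5b→b11/s1 L1-HIT; vc=[15]
#4 0x79→b15/s1 VC-HIT; vc=[11]
#5 0x7b→b15/s1 L1-HIT; vc=[11]
#6 0x7b→b15/s1 L1-HIT; vc=[11]
#7 0x49→b9/s1 MISS; vc=[11,15]
#8 0x1e→b3/s1 MISS; vc=[11,15,9]
#9 0x2c→b5/s1 MISS; vc=[11,15,9,3]
#10 0x19→b3/s1 VC-HIT; vc=[11,15,9,5]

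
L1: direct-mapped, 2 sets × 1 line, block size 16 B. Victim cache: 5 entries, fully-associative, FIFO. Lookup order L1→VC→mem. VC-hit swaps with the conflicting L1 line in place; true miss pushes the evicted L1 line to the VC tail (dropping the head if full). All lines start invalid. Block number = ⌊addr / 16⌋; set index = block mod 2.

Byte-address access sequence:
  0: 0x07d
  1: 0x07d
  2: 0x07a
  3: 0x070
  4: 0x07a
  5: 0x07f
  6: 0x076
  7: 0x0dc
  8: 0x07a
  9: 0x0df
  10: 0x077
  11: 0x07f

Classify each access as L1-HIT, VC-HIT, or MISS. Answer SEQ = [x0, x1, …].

SEQ = [MISS, L1-HIT, L1-HIT, L1-HIT, L1-HIT, L1-HIT, L1-HIT, MISS, VC-HIT, VC-HIT, VC-HIT, L1-HIT]

0: 0x7d (blk 7, set 1) → MISS  vc=[]
1: 0x7d (blk 7, set 1) → L1-HIT  vc=[]
2: 0x7a (blk 7, set 1) → L1-HIT  vc=[]
3: 0x70 (blk 7, set 1) → L1-HIT  vc=[]
4: 0x7a (blk 7, set 1) → L1-HIT  vc=[]
5: 0x7f (blk 7, set 1) → L1-HIT  vc=[]
6: 0x76 (blk 7, set 1) → L1-HIT  vc=[]
7: 0xdc (blk 13, set 1) → MISS  vc=[7]
8: 0x7a (blk 7, set 1) → VC-HIT  vc=[13]
9: 0xdf (blk 13, set 1) → VC-HIT  vc=[7]
10: 0x77 (blk 7, set 1) → VC-HIT  vc=[13]
11: 0x7f (blk 7, set 1) → L1-HIT  vc=[13]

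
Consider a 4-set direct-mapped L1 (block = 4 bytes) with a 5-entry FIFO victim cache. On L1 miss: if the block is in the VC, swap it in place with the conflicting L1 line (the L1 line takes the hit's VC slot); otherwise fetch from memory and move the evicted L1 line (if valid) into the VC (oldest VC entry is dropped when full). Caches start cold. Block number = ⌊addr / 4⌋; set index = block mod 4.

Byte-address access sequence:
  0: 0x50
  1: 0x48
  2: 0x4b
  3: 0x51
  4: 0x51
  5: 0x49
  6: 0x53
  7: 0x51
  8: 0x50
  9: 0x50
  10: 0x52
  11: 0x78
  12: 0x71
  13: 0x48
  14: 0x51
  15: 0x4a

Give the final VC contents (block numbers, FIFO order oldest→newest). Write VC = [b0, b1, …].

  [0] addr=0x50 blk=20 s=0: MISS | VC []
  [1] addr=0x48 blk=18 s=2: MISS | VC []
  [2] addr=0x4b blk=18 s=2: L1-HIT | VC []
  [3] addr=0x51 blk=20 s=0: L1-HIT | VC []
  [4] addr=0x51 blk=20 s=0: L1-HIT | VC []
  [5] addr=0x49 blk=18 s=2: L1-HIT | VC []
  [6] addr=0x53 blk=20 s=0: L1-HIT | VC []
  [7] addr=0x51 blk=20 s=0: L1-HIT | VC []
  [8] addr=0x50 blk=20 s=0: L1-HIT | VC []
  [9] addr=0x50 blk=20 s=0: L1-HIT | VC []
  [10] addr=0x52 blk=20 s=0: L1-HIT | VC []
  [11] addr=0x78 blk=30 s=2: MISS | VC [18]
  [12] addr=0x71 blk=28 s=0: MISS | VC [18, 20]
  [13] addr=0x48 blk=18 s=2: VC-HIT | VC [30, 20]
  [14] addr=0x51 blk=20 s=0: VC-HIT | VC [30, 28]
  [15] addr=0x4a blk=18 s=2: L1-HIT | VC [30, 28]

VC = [30, 28]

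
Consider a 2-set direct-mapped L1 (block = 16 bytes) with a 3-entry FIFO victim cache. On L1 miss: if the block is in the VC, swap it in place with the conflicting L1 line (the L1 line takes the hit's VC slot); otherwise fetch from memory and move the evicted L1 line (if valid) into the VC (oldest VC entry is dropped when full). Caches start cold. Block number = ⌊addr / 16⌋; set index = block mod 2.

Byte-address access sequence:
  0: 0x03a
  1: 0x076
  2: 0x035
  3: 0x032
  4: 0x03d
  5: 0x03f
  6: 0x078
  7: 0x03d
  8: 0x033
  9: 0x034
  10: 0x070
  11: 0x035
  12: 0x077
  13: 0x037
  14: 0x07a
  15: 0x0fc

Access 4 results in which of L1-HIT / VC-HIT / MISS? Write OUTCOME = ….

0: 0x3a (blk 3, set 1) → MISS  vc=[]
1: 0x76 (blk 7, set 1) → MISS  vc=[3]
2: 0x35 (blk 3, set 1) → VC-HIT  vc=[7]
3: 0x32 (blk 3, set 1) → L1-HIT  vc=[7]
4: 0x3d (blk 3, set 1) → L1-HIT  vc=[7]
5: 0x3f (blk 3, set 1) → L1-HIT  vc=[7]
6: 0x78 (blk 7, set 1) → VC-HIT  vc=[3]
7: 0x3d (blk 3, set 1) → VC-HIT  vc=[7]
8: 0x33 (blk 3, set 1) → L1-HIT  vc=[7]
9: 0x34 (blk 3, set 1) → L1-HIT  vc=[7]
10: 0x70 (blk 7, set 1) → VC-HIT  vc=[3]
11: 0x35 (blk 3, set 1) → VC-HIT  vc=[7]
12: 0x77 (blk 7, set 1) → VC-HIT  vc=[3]
13: 0x37 (blk 3, set 1) → VC-HIT  vc=[7]
14: 0x7a (blk 7, set 1) → VC-HIT  vc=[3]
15: 0xfc (blk 15, set 1) → MISS  vc=[3, 7]

OUTCOME = L1-HIT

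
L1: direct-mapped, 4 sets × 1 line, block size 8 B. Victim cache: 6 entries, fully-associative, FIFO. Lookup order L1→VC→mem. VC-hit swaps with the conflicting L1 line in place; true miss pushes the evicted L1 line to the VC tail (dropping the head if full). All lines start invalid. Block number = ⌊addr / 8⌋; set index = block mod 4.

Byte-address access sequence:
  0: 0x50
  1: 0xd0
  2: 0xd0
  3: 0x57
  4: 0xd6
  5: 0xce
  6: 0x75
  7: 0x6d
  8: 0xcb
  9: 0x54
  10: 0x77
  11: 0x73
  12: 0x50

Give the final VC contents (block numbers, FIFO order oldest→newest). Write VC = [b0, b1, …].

  [0] addr=0x50 blk=10 s=2: MISS | VC []
  [1] addr=0xd0 blk=26 s=2: MISS | VC [10]
  [2] addr=0xd0 blk=26 s=2: L1-HIT | VC [10]
  [3] addr=0x57 blk=10 s=2: VC-HIT | VC [26]
  [4] addr=0xd6 blk=26 s=2: VC-HIT | VC [10]
  [5] addr=0xce blk=25 s=1: MISS | VC [10]
  [6] addr=0x75 blk=14 s=2: MISS | VC [10, 26]
  [7] addr=0x6d blk=13 s=1: MISS | VC [10, 26, 25]
  [8] addr=0xcb blk=25 s=1: VC-HIT | VC [10, 26, 13]
  [9] addr=0x54 blk=10 s=2: VC-HIT | VC [14, 26, 13]
  [10] addr=0x77 blk=14 s=2: VC-HIT | VC [10, 26, 13]
  [11] addr=0x73 blk=14 s=2: L1-HIT | VC [10, 26, 13]
  [12] addr=0x50 blk=10 s=2: VC-HIT | VC [14, 26, 13]

VC = [14, 26, 13]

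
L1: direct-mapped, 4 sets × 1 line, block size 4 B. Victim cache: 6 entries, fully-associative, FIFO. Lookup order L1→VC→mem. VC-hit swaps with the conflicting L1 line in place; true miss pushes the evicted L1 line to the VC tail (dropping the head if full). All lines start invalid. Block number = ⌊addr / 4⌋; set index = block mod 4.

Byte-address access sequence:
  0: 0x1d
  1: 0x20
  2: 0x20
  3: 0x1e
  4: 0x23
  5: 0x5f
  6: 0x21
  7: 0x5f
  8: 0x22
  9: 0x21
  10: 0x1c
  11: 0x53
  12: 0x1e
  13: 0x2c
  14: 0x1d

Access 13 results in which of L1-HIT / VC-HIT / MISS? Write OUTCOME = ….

OUTCOME = MISS

0: 0x1d (blk 7, set 3) → MISS  vc=[]
1: 0x20 (blk 8, set 0) → MISS  vc=[]
2: 0x20 (blk 8, set 0) → L1-HIT  vc=[]
3: 0x1e (blk 7, set 3) → L1-HIT  vc=[]
4: 0x23 (blk 8, set 0) → L1-HIT  vc=[]
5: 0x5f (blk 23, set 3) → MISS  vc=[7]
6: 0x21 (blk 8, set 0) → L1-HIT  vc=[7]
7: 0x5f (blk 23, set 3) → L1-HIT  vc=[7]
8: 0x22 (blk 8, set 0) → L1-HIT  vc=[7]
9: 0x21 (blk 8, set 0) → L1-HIT  vc=[7]
10: 0x1c (blk 7, set 3) → VC-HIT  vc=[23]
11: 0x53 (blk 20, set 0) → MISS  vc=[23, 8]
12: 0x1e (blk 7, set 3) → L1-HIT  vc=[23, 8]
13: 0x2c (blk 11, set 3) → MISS  vc=[23, 8, 7]
14: 0x1d (blk 7, set 3) → VC-HIT  vc=[23, 8, 11]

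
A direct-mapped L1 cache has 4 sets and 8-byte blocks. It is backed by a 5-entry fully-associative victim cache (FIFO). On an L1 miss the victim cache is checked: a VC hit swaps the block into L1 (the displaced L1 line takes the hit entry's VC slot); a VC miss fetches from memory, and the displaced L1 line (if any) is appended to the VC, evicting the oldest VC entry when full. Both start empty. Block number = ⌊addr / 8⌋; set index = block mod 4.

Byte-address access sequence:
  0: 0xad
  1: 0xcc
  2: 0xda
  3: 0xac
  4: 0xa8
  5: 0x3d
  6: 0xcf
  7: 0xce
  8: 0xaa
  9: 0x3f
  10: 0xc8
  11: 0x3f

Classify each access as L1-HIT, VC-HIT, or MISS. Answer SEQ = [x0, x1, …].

SEQ = [MISS, MISS, MISS, VC-HIT, L1-HIT, MISS, VC-HIT, L1-HIT, VC-HIT, L1-HIT, VC-HIT, L1-HIT]

#0 0xad→b21/s1 MISS; vc=[]
#1 0xcc→b25/s1 MISS; vc=[21]
#2 0xda→b27/s3 MISS; vc=[21]
#3 0xac→b21/s1 VC-HIT; vc=[25]
#4 0xa8→b21/s1 L1-HIT; vc=[25]
#5 0x3d→b7/s3 MISS; vc=[25,27]
#6 0xcf→b25/s1 VC-HIT; vc=[21,27]
#7 0xce→b25/s1 L1-HIT; vc=[21,27]
#8 0xaa→b21/s1 VC-HIT; vc=[25,27]
#9 0x3f→b7/s3 L1-HIT; vc=[25,27]
#10 0xc8→b25/s1 VC-HIT; vc=[21,27]
#11 0x3f→b7/s3 L1-HIT; vc=[21,27]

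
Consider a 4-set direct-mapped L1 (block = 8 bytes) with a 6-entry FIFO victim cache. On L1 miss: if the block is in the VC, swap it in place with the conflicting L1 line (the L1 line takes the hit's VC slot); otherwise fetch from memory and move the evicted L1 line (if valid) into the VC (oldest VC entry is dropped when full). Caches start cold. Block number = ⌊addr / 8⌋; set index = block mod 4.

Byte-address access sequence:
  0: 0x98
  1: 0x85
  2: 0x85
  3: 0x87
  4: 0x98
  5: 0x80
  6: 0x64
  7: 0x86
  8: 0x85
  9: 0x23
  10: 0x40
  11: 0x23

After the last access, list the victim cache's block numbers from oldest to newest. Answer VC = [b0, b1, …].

VC = [12, 16, 8]

  [0] addr=0x98 blk=19 s=3: MISS | VC []
  [1] addr=0x85 blk=16 s=0: MISS | VC []
  [2] addr=0x85 blk=16 s=0: L1-HIT | VC []
  [3] addr=0x87 blk=16 s=0: L1-HIT | VC []
  [4] addr=0x98 blk=19 s=3: L1-HIT | VC []
  [5] addr=0x80 blk=16 s=0: L1-HIT | VC []
  [6] addr=0x64 blk=12 s=0: MISS | VC [16]
  [7] addr=0x86 blk=16 s=0: VC-HIT | VC [12]
  [8] addr=0x85 blk=16 s=0: L1-HIT | VC [12]
  [9] addr=0x23 blk=4 s=0: MISS | VC [12, 16]
  [10] addr=0x40 blk=8 s=0: MISS | VC [12, 16, 4]
  [11] addr=0x23 blk=4 s=0: VC-HIT | VC [12, 16, 8]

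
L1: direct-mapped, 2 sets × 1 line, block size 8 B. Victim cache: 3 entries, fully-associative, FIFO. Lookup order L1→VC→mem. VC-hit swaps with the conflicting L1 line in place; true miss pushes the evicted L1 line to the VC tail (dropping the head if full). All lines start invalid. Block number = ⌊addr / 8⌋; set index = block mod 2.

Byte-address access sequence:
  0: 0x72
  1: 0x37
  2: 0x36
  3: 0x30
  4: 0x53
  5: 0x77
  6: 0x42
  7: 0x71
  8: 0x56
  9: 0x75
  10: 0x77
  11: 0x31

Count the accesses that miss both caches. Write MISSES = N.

MISSES = 4

#0 0x72→b14/s0 MISS; vc=[]
#1 0x37→b6/s0 MISS; vc=[14]
#2 0x36→b6/s0 L1-HIT; vc=[14]
#3 0x30→b6/s0 L1-HIT; vc=[14]
#4 0x53→b10/s0 MISS; vc=[14,6]
#5 0x77→b14/s0 VC-HIT; vc=[10,6]
#6 0x42→b8/s0 MISS; vc=[10,6,14]
#7 0x71→b14/s0 VC-HIT; vc=[10,6,8]
#8 0x56→b10/s0 VC-HIT; vc=[14,6,8]
#9 0x75→b14/s0 VC-HIT; vc=[10,6,8]
#10 0x77→b14/s0 L1-HIT; vc=[10,6,8]
#11 0x31→b6/s0 VC-HIT; vc=[10,14,8]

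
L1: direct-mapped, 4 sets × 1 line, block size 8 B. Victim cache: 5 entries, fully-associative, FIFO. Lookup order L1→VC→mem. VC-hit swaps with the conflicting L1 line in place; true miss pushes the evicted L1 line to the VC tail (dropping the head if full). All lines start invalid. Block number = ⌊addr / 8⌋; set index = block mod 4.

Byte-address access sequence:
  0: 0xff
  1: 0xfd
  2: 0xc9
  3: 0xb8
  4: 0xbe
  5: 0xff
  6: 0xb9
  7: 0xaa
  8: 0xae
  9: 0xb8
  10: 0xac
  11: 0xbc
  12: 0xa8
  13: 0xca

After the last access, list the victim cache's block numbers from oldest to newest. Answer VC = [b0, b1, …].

VC = [31, 21]

0: 0xff (blk 31, set 3) → MISS  vc=[]
1: 0xfd (blk 31, set 3) → L1-HIT  vc=[]
2: 0xc9 (blk 25, set 1) → MISS  vc=[]
3: 0xb8 (blk 23, set 3) → MISS  vc=[31]
4: 0xbe (blk 23, set 3) → L1-HIT  vc=[31]
5: 0xff (blk 31, set 3) → VC-HIT  vc=[23]
6: 0xb9 (blk 23, set 3) → VC-HIT  vc=[31]
7: 0xaa (blk 21, set 1) → MISS  vc=[31, 25]
8: 0xae (blk 21, set 1) → L1-HIT  vc=[31, 25]
9: 0xb8 (blk 23, set 3) → L1-HIT  vc=[31, 25]
10: 0xac (blk 21, set 1) → L1-HIT  vc=[31, 25]
11: 0xbc (blk 23, set 3) → L1-HIT  vc=[31, 25]
12: 0xa8 (blk 21, set 1) → L1-HIT  vc=[31, 25]
13: 0xca (blk 25, set 1) → VC-HIT  vc=[31, 21]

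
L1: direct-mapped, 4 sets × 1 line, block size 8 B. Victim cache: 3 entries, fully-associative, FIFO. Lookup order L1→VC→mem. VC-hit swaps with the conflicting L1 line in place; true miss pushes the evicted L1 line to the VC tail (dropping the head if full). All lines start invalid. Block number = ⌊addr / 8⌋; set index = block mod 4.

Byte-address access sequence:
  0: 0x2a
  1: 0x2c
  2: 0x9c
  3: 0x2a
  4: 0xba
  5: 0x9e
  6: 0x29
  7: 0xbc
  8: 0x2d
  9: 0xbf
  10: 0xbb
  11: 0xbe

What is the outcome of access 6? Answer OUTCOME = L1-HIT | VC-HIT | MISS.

OUTCOME = L1-HIT

#0 0x2a→b5/s1 MISS; vc=[]
#1 0x2c→b5/s1 L1-HIT; vc=[]
#2 0x9c→b19/s3 MISS; vc=[]
#3 0x2a→b5/s1 L1-HIT; vc=[]
#4 0xba→b23/s3 MISS; vc=[19]
#5 0x9e→b19/s3 VC-HIT; vc=[23]
#6 0x29→b5/s1 L1-HIT; vc=[23]
#7 0xbc→b23/s3 VC-HIT; vc=[19]
#8 0x2d→b5/s1 L1-HIT; vc=[19]
#9 0xbf→b23/s3 L1-HIT; vc=[19]
#10 0xbb→b23/s3 L1-HIT; vc=[19]
#11 0xbe→b23/s3 L1-HIT; vc=[19]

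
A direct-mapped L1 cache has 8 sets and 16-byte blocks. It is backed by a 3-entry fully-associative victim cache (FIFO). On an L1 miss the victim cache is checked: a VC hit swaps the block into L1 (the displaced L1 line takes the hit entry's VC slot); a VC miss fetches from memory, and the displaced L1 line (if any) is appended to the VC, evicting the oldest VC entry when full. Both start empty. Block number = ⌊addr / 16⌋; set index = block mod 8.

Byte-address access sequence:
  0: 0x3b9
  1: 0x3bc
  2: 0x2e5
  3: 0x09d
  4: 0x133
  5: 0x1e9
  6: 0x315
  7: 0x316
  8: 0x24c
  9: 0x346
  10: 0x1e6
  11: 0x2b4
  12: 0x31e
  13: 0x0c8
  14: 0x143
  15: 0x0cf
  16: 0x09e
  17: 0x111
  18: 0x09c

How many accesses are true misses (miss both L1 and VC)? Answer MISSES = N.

  [0] addr=0x3b9 blk=59 s=3: MISS | VC []
  [1] addr=0x3bc blk=59 s=3: L1-HIT | VC []
  [2] addr=0x2e5 blk=46 s=6: MISS | VC []
  [3] addr=0x9d blk=9 s=1: MISS | VC []
  [4] addr=0x133 blk=19 s=3: MISS | VC [59]
  [5] addr=0x1e9 blk=30 s=6: MISS | VC [59, 46]
  [6] addr=0x315 blk=49 s=1: MISS | VC [59, 46, 9]
  [7] addr=0x316 blk=49 s=1: L1-HIT | VC [59, 46, 9]
  [8] addr=0x24c blk=36 s=4: MISS | VC [59, 46, 9]
  [9] addr=0x346 blk=52 s=4: MISS | VC [46, 9, 36]
  [10] addr=0x1e6 blk=30 s=6: L1-HIT | VC [46, 9, 36]
  [11] addr=0x2b4 blk=43 s=3: MISS | VC [9, 36, 19]
  [12] addr=0x31e blk=49 s=1: L1-HIT | VC [9, 36, 19]
  [13] addr=0xc8 blk=12 s=4: MISS | VC [36, 19, 52]
  [14] addr=0x143 blk=20 s=4: MISS | VC [19, 52, 12]
  [15] addr=0xcf blk=12 s=4: VC-HIT | VC [19, 52, 20]
  [16] addr=0x9e blk=9 s=1: MISS | VC [52, 20, 49]
  [17] addr=0x111 blk=17 s=1: MISS | VC [20, 49, 9]
  [18] addr=0x9c blk=9 s=1: VC-HIT | VC [20, 49, 17]

MISSES = 13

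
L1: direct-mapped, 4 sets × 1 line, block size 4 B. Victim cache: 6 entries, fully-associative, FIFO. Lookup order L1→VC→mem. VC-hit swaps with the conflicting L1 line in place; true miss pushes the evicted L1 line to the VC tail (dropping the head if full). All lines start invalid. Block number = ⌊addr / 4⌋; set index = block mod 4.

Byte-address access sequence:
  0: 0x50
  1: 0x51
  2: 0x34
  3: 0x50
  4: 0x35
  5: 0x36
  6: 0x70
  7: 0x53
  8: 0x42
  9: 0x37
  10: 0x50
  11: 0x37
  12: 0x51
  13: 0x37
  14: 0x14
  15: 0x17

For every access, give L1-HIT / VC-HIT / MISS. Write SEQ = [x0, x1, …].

SEQ = [MISS, L1-HIT, MISS, L1-HIT, L1-HIT, L1-HIT, MISS, VC-HIT, MISS, L1-HIT, VC-HIT, L1-HIT, L1-HIT, L1-HIT, MISS, L1-HIT]

#0 0x50→b20/s0 MISS; vc=[]
#1 0x51→b20/s0 L1-HIT; vc=[]
#2 0x34→b13/s1 MISS; vc=[]
#3 0x50→b20/s0 L1-HIT; vc=[]
#4 0x35→b13/s1 L1-HIT; vc=[]
#5 0x36→b13/s1 L1-HIT; vc=[]
#6 0x70→b28/s0 MISS; vc=[20]
#7 0x53→b20/s0 VC-HIT; vc=[28]
#8 0x42→b16/s0 MISS; vc=[28,20]
#9 0x37→b13/s1 L1-HIT; vc=[28,20]
#10 0x50→b20/s0 VC-HIT; vc=[28,16]
#11 0x37→b13/s1 L1-HIT; vc=[28,16]
#12 0x51→b20/s0 L1-HIT; vc=[28,16]
#13 0x37→b13/s1 L1-HIT; vc=[28,16]
#14 0x14→b5/s1 MISS; vc=[28,16,13]
#15 0x17→b5/s1 L1-HIT; vc=[28,16,13]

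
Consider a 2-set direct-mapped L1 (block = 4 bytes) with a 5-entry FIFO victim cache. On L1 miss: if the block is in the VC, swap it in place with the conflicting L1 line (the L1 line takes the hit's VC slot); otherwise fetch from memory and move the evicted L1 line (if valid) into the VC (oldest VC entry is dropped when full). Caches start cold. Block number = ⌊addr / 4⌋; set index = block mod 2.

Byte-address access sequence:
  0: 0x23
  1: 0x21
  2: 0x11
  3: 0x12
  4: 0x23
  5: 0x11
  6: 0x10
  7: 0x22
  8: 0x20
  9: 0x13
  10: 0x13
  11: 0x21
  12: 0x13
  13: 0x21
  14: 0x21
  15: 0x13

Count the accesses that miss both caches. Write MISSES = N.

MISSES = 2

  [0] addr=0x23 blk=8 s=0: MISS | VC []
  [1] addr=0x21 blk=8 s=0: L1-HIT | VC []
  [2] addr=0x11 blk=4 s=0: MISS | VC [8]
  [3] addr=0x12 blk=4 s=0: L1-HIT | VC [8]
  [4] addr=0x23 blk=8 s=0: VC-HIT | VC [4]
  [5] addr=0x11 blk=4 s=0: VC-HIT | VC [8]
  [6] addr=0x10 blk=4 s=0: L1-HIT | VC [8]
  [7] addr=0x22 blk=8 s=0: VC-HIT | VC [4]
  [8] addr=0x20 blk=8 s=0: L1-HIT | VC [4]
  [9] addr=0x13 blk=4 s=0: VC-HIT | VC [8]
  [10] addr=0x13 blk=4 s=0: L1-HIT | VC [8]
  [11] addr=0x21 blk=8 s=0: VC-HIT | VC [4]
  [12] addr=0x13 blk=4 s=0: VC-HIT | VC [8]
  [13] addr=0x21 blk=8 s=0: VC-HIT | VC [4]
  [14] addr=0x21 blk=8 s=0: L1-HIT | VC [4]
  [15] addr=0x13 blk=4 s=0: VC-HIT | VC [8]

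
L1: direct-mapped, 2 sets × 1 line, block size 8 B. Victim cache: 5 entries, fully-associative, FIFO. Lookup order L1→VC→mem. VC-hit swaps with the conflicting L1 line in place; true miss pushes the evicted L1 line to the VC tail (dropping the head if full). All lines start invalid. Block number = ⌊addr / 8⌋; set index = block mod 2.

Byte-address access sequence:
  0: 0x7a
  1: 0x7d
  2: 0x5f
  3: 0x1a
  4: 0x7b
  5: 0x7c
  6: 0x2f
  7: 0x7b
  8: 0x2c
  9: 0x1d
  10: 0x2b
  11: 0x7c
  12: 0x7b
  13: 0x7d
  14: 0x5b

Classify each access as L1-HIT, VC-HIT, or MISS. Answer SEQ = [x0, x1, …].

SEQ = [MISS, L1-HIT, MISS, MISS, VC-HIT, L1-HIT, MISS, VC-HIT, VC-HIT, VC-HIT, VC-HIT, VC-HIT, L1-HIT, L1-HIT, VC-HIT]

  [0] addr=0x7a blk=15 s=1: MISS | VC []
  [1] addr=0x7d blk=15 s=1: L1-HIT | VC []
  [2] addr=0x5f blk=11 s=1: MISS | VC [15]
  [3] addr=0x1a blk=3 s=1: MISS | VC [15, 11]
  [4] addr=0x7b blk=15 s=1: VC-HIT | VC [3, 11]
  [5] addr=0x7c blk=15 s=1: L1-HIT | VC [3, 11]
  [6] addr=0x2f blk=5 s=1: MISS | VC [3, 11, 15]
  [7] addr=0x7b blk=15 s=1: VC-HIT | VC [3, 11, 5]
  [8] addr=0x2c blk=5 s=1: VC-HIT | VC [3, 11, 15]
  [9] addr=0x1d blk=3 s=1: VC-HIT | VC [5, 11, 15]
  [10] addr=0x2b blk=5 s=1: VC-HIT | VC [3, 11, 15]
  [11] addr=0x7c blk=15 s=1: VC-HIT | VC [3, 11, 5]
  [12] addr=0x7b blk=15 s=1: L1-HIT | VC [3, 11, 5]
  [13] addr=0x7d blk=15 s=1: L1-HIT | VC [3, 11, 5]
  [14] addr=0x5b blk=11 s=1: VC-HIT | VC [3, 15, 5]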